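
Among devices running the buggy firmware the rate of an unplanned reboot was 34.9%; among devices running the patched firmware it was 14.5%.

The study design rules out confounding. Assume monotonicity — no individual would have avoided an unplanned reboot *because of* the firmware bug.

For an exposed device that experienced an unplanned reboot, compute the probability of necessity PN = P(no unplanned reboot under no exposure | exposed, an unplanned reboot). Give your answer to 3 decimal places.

p₁ = 0.349, p₀ = 0.145.
Under exogeneity and monotonicity, PN = (p₁ − p₀) / p₁.
PN = (0.349 − 0.145) / 0.349 = 0.204 / 0.349 ≈ 0.5845

PN ≈ 0.585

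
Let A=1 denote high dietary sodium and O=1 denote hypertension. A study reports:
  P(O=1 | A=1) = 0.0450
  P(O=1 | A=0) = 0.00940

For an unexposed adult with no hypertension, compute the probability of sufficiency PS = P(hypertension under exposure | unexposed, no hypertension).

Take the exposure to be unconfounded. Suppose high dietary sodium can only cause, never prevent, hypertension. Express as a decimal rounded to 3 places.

Let p₁ = 0.045, p₀ = 0.0094.
Under exogeneity and monotonicity, PS = (p₁ − p₀) / (1 − p₀).
PS = (0.045 − 0.0094) / (1 − 0.0094) = 0.0356 / 0.9906 ≈ 0.0359

PS ≈ 0.036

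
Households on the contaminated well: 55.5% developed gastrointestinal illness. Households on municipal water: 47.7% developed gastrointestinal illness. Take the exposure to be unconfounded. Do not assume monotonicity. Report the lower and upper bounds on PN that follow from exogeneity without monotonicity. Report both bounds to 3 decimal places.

p₁ = 0.555, p₀ = 0.477.
Under exogeneity alone the bounds on PN are max{0,(p₁−p₀)/p₁} ≤ PN ≤ min{1,(1−p₀)/p₁}.
  lower = (p₁ − p₀)/p₁ = 0.078 / 0.555 ≈ 0.1405
  upper = min{1, (1 − p₀)/p₁} = 0.523 / 0.555 ≈ 0.9423

0.141 ≤ PN ≤ 0.942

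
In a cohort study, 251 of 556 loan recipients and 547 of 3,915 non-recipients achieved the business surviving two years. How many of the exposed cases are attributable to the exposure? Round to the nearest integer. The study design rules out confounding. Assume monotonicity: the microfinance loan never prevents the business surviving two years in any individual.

p₁ = P(outcome | exposed) = 251/556 = 0.45144
p₀ = P(outcome | unexposed) = 547/3915 = 0.13972
PN = (p₁ − p₀)/p₁ = (0.45144 − 0.13972) / 0.45144 ≈ 0.69050.
Attributable cases ≈ PN × (exposed cases) = 0.69050 × 251 ≈ 173.32.

about 173 cases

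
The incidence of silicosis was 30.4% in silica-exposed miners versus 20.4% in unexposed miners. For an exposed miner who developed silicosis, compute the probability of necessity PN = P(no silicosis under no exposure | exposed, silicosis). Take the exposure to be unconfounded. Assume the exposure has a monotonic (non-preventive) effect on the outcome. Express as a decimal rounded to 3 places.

PN ≈ 0.329

p₁ = 0.304, p₀ = 0.204.
Under exogeneity and monotonicity, PN = (p₁ − p₀) / p₁.
PN = (0.304 − 0.204) / 0.304 = 0.1 / 0.304 ≈ 0.3289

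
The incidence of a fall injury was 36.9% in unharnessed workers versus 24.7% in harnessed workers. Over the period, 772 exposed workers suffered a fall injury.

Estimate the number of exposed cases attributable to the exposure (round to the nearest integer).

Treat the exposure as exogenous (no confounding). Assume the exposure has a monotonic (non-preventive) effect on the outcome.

about 255 cases

p₁ = 0.369, p₀ = 0.247.
PN = (p₁ − p₀)/p₁ = (0.369 − 0.247) / 0.369 ≈ 0.33062.
Attributable cases ≈ PN × (exposed cases) = 0.33062 × 772 ≈ 255.24.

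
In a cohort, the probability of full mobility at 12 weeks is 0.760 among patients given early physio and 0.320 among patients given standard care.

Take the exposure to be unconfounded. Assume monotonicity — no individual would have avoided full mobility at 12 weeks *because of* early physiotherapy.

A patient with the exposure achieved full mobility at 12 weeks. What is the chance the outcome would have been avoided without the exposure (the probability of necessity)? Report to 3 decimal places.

PN ≈ 0.579

Let p₁ = 0.76, p₀ = 0.32.
Under exogeneity and monotonicity, PN = (p₁ − p₀) / p₁.
PN = (0.76 − 0.32) / 0.76 = 0.44 / 0.76 ≈ 0.5789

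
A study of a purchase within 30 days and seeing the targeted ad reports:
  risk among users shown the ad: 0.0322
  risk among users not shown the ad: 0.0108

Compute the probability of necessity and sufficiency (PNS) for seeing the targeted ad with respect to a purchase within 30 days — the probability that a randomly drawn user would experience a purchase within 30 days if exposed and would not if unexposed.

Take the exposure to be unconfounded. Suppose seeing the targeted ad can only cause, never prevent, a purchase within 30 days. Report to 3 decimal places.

PNS ≈ 0.021

Let p₁ = 0.0322, p₀ = 0.0108.
Under exogeneity and monotonicity, PNS = p₁ − p₀.
PNS = 0.0322 − 0.0108 = 0.0214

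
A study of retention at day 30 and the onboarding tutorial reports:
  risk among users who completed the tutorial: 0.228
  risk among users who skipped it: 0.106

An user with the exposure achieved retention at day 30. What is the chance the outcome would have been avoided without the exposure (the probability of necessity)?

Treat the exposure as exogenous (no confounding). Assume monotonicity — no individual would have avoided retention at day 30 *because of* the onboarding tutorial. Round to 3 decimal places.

Let p₁ = 0.228, p₀ = 0.106.
Under exogeneity and monotonicity, PN = (p₁ − p₀) / p₁.
PN = (0.228 − 0.106) / 0.228 = 0.122 / 0.228 ≈ 0.5351

PN ≈ 0.535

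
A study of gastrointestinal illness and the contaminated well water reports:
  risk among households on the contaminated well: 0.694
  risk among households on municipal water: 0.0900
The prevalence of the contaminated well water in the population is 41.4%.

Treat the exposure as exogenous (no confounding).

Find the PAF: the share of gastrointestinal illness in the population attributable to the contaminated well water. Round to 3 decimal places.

PAF ≈ 0.735

Let p₁ = 0.694, p₀ = 0.09.
Overall risk P(Y=1) = π·p₁ + (1−π)·p₀ = 0.414×0.694 + 0.586×0.09 = 0.34006.
Under exogeneity, PAF = [P(Y=1) − p₀] / P(Y=1).
PAF = (0.34006 − 0.09) / 0.34006 ≈ 0.7353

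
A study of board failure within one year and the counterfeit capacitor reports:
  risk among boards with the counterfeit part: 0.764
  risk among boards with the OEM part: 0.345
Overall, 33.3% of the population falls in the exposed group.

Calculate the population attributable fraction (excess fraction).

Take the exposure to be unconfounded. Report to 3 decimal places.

Let p₁ = 0.764, p₀ = 0.345.
Overall risk P(Y=1) = π·p₁ + (1−π)·p₀ = 0.333×0.764 + 0.667×0.345 = 0.48453.
Under exogeneity, PAF = [P(Y=1) − p₀] / P(Y=1).
PAF = (0.48453 − 0.345) / 0.48453 ≈ 0.2880

PAF ≈ 0.288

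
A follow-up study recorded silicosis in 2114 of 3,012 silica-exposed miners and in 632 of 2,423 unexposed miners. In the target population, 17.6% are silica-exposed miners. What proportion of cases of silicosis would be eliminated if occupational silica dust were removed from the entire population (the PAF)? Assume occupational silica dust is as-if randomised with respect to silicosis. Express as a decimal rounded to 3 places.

p₁ = P(outcome | exposed) = 2114/3012 = 0.70186
p₀ = P(outcome | unexposed) = 632/2423 = 0.26083
Overall risk P(Y=1) = π·p₁ + (1−π)·p₀ = 0.176×0.70186 + 0.824×0.26083 = 0.33845.
Under exogeneity, PAF = [P(Y=1) − p₀] / P(Y=1).
PAF = (0.33845 − 0.26083) / 0.33845 ≈ 0.2293

PAF ≈ 0.229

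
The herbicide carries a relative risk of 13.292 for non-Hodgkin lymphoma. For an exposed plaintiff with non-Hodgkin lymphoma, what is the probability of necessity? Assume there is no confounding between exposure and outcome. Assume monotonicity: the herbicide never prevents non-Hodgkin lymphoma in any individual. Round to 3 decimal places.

PN ≈ 0.925

Under exogeneity and monotonicity, PN = (RR − 1) / RR = 1 − 1/RR.
PN = (13.292 − 1) / 13.292 = 12.29 / 13.292 ≈ 0.9248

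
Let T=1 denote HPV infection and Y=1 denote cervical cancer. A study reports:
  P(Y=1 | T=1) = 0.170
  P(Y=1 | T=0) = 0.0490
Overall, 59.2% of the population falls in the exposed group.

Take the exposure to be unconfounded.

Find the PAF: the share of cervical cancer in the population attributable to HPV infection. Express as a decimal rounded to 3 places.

PAF ≈ 0.594

Let p₁ = 0.17, p₀ = 0.049.
Overall risk P(Y=1) = π·p₁ + (1−π)·p₀ = 0.592×0.17 + 0.408×0.049 = 0.12063.
Under exogeneity, PAF = [P(Y=1) − p₀] / P(Y=1).
PAF = (0.12063 − 0.049) / 0.12063 ≈ 0.5938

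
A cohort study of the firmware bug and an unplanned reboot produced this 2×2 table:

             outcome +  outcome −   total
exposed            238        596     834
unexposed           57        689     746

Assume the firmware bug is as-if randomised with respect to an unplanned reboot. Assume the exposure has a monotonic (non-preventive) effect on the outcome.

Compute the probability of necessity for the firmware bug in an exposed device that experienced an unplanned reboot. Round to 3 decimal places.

PN ≈ 0.732

p₁ = P(outcome | exposed) = 238/834 = 0.28537
p₀ = P(outcome | unexposed) = 57/746 = 0.076408
Under exogeneity and monotonicity, PN = (p₁ − p₀)/p₁.
PN = (0.28537 − 0.076408) / 0.28537 ≈ 0.7323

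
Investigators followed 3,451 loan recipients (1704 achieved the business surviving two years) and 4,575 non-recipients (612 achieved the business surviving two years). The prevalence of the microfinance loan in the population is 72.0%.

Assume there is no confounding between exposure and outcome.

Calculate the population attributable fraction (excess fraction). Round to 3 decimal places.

PAF ≈ 0.660

p₁ = P(outcome | exposed) = 1704/3451 = 0.49377
p₀ = P(outcome | unexposed) = 612/4575 = 0.13377
Overall risk P(Y=1) = π·p₁ + (1−π)·p₀ = 0.72×0.49377 + 0.28×0.13377 = 0.39297.
Under exogeneity, PAF = [P(Y=1) − p₀] / P(Y=1).
PAF = (0.39297 − 0.13377) / 0.39297 ≈ 0.6596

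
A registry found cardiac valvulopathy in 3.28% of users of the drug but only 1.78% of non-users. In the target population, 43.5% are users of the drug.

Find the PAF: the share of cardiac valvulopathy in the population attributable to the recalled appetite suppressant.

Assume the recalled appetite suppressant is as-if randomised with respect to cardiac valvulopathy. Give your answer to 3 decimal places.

p₁ = 0.0328, p₀ = 0.0178.
Overall risk P(Y=1) = π·p₁ + (1−π)·p₀ = 0.435×0.0328 + 0.565×0.0178 = 0.024325.
Under exogeneity, PAF = [P(Y=1) − p₀] / P(Y=1).
PAF = (0.024325 − 0.0178) / 0.024325 ≈ 0.2682

PAF ≈ 0.268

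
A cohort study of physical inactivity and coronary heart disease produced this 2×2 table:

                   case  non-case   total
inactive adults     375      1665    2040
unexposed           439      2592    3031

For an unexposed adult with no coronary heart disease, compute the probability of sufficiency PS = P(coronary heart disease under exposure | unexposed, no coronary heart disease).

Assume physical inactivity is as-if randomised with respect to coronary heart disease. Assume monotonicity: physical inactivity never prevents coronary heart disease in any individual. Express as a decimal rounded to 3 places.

PS ≈ 0.046

p₁ = P(outcome | exposed) = 375/2040 = 0.18382
p₀ = P(outcome | unexposed) = 439/3031 = 0.14484
Under exogeneity and monotonicity, PS = (p₁ − p₀)/(1 − p₀).
PS = (0.18382 − 0.14484) / 0.85516 ≈ 0.0456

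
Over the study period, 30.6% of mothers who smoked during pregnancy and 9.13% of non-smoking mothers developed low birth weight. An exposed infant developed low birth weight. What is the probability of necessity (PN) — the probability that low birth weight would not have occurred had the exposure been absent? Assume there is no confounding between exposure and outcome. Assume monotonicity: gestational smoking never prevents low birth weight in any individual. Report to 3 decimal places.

PN ≈ 0.702

p₁ = 0.306, p₀ = 0.0913.
Under exogeneity and monotonicity, PN = (p₁ − p₀) / p₁.
PN = (0.306 − 0.0913) / 0.306 = 0.2147 / 0.306 ≈ 0.7016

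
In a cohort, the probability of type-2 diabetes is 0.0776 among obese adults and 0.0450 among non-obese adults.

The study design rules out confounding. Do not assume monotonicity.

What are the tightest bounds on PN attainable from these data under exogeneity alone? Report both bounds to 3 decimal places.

Let p₁ = 0.0776, p₀ = 0.045.
Under exogeneity alone the bounds on PN are max{0,(p₁−p₀)/p₁} ≤ PN ≤ min{1,(1−p₀)/p₁}.
  lower = (p₁ − p₀)/p₁ = 0.0326 / 0.0776 ≈ 0.4201
  upper = min{1, (1 − p₀)/p₁} = 0.955 / 0.0776 ≈ 12.3067 → capped at 1

0.420 ≤ PN ≤ 1.000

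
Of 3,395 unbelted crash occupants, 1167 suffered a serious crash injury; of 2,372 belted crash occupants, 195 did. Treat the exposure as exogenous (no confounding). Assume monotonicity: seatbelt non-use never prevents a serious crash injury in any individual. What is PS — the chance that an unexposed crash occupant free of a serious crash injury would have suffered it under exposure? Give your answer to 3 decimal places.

PS ≈ 0.285

p₁ = P(outcome | exposed) = 1167/3395 = 0.34374
p₀ = P(outcome | unexposed) = 195/2372 = 0.082209
Under exogeneity and monotonicity, PS = (p₁ − p₀) / (1 − p₀).
PS = (0.34374 − 0.082209) / (1 − 0.082209) = 0.26153 / 0.91779 ≈ 0.2850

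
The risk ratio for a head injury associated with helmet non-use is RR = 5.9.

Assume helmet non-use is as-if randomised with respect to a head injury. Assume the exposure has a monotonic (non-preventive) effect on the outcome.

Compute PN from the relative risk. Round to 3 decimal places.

PN ≈ 0.831

Under exogeneity and monotonicity, PN = (RR − 1) / RR = 1 − 1/RR.
PN = (5.9 − 1) / 5.9 = 4.9 / 5.9 ≈ 0.8305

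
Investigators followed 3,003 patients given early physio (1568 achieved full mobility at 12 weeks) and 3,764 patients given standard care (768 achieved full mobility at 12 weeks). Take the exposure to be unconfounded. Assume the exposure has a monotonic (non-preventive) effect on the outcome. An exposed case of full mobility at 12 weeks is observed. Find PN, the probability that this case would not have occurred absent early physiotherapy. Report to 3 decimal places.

PN ≈ 0.609

p₁ = P(outcome | exposed) = 1568/3003 = 0.52214
p₀ = P(outcome | unexposed) = 768/3764 = 0.20404
Under exogeneity and monotonicity, PN = (p₁ − p₀) / p₁.
PN = (0.52214 − 0.20404) / 0.52214 = 0.31811 / 0.52214 ≈ 0.6092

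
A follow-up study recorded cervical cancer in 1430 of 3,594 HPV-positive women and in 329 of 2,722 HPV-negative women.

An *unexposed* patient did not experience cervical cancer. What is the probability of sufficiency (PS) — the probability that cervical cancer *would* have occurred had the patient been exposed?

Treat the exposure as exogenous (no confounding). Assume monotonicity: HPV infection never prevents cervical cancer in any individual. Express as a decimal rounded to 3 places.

PS ≈ 0.315

p₁ = P(outcome | exposed) = 1430/3594 = 0.39789
p₀ = P(outcome | unexposed) = 329/2722 = 0.12087
Under exogeneity and monotonicity, PS = (p₁ − p₀) / (1 − p₀).
PS = (0.39789 − 0.12087) / (1 − 0.12087) = 0.27702 / 0.87913 ≈ 0.3151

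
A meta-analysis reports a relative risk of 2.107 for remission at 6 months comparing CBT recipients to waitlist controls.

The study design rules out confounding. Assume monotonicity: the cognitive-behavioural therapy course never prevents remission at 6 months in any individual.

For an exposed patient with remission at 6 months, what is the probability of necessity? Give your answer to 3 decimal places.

Under exogeneity and monotonicity, PN = (RR − 1) / RR = 1 − 1/RR.
PN = (2.107 − 1) / 2.107 = 1.107 / 2.107 ≈ 0.5254

PN ≈ 0.525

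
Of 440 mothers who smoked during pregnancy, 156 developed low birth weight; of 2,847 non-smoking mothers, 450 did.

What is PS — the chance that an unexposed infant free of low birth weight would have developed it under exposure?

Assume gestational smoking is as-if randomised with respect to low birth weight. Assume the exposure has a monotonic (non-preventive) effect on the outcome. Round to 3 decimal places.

p₁ = P(outcome | exposed) = 156/440 = 0.35455
p₀ = P(outcome | unexposed) = 450/2847 = 0.15806
Under exogeneity and monotonicity, PS = (p₁ − p₀) / (1 − p₀).
PS = (0.35455 − 0.15806) / (1 − 0.15806) = 0.19648 / 0.84194 ≈ 0.2334

PS ≈ 0.233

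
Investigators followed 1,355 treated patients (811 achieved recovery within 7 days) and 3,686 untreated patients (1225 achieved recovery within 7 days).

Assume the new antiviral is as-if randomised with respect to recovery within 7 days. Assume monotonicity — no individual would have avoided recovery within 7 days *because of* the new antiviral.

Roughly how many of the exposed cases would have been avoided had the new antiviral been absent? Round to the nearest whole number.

about 361 cases

p₁ = P(outcome | exposed) = 811/1355 = 0.59852
p₀ = P(outcome | unexposed) = 1225/3686 = 0.33234
PN = (p₁ − p₀)/p₁ = (0.59852 − 0.33234) / 0.59852 ≈ 0.44474.
Attributable cases ≈ PN × (exposed cases) = 0.44474 × 811 ≈ 360.68.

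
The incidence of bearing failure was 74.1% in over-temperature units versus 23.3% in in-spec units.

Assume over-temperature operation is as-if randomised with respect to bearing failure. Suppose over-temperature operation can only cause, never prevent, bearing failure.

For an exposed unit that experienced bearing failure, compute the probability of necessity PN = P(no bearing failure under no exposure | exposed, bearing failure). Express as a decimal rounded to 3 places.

PN ≈ 0.686

p₁ = 0.741, p₀ = 0.233.
Under exogeneity and monotonicity, PN = (p₁ − p₀) / p₁.
PN = (0.741 − 0.233) / 0.741 = 0.508 / 0.741 ≈ 0.6856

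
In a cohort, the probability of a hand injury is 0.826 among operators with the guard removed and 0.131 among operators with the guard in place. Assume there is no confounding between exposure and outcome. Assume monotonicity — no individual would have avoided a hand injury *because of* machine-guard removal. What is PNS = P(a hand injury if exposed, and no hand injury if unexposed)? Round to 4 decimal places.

Let p₁ = 0.826, p₀ = 0.131.
Under exogeneity and monotonicity, PNS = p₁ − p₀.
PNS = 0.826 − 0.131 = 0.695

PNS ≈ 0.6950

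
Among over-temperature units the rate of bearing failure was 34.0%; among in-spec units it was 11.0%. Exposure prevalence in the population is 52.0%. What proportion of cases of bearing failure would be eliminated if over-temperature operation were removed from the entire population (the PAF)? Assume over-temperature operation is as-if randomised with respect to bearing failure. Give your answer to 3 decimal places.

PAF ≈ 0.521

p₁ = 0.34, p₀ = 0.11.
Overall risk P(Y=1) = π·p₁ + (1−π)·p₀ = 0.52×0.34 + 0.48×0.11 = 0.2296.
Under exogeneity, PAF = [P(Y=1) − p₀] / P(Y=1).
PAF = (0.2296 − 0.11) / 0.2296 ≈ 0.5209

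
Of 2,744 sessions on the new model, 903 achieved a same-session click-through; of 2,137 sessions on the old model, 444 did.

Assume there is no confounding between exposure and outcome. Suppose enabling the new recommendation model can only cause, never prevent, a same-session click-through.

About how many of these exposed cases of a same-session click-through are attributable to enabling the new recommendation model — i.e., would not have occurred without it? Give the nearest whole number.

p₁ = P(outcome | exposed) = 903/2744 = 0.32908
p₀ = P(outcome | unexposed) = 444/2137 = 0.20777
PN = (p₁ − p₀)/p₁ = (0.32908 − 0.20777) / 0.32908 ≈ 0.36864.
Attributable cases ≈ PN × (exposed cases) = 0.36864 × 903 ≈ 332.88.

about 333 cases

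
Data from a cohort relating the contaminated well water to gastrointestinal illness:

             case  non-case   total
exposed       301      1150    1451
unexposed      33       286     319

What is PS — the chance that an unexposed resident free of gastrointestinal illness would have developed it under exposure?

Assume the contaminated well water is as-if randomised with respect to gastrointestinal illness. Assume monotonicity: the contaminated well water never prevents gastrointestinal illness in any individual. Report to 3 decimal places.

PS ≈ 0.116

p₁ = P(outcome | exposed) = 301/1451 = 0.20744
p₀ = P(outcome | unexposed) = 33/319 = 0.10345
Under exogeneity and monotonicity, PS = (p₁ − p₀)/(1 − p₀).
PS = (0.20744 − 0.10345) / 0.89655 ≈ 0.1160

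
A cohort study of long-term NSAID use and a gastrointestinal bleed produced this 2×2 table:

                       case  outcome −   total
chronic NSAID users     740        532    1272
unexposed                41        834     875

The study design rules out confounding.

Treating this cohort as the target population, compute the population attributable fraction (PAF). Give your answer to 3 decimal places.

PAF ≈ 0.871

p₁ = P(outcome | exposed) = 740/1272 = 0.58176
p₀ = P(outcome | unexposed) = 41/875 = 0.046857
Exposure prevalence π = 1272/2147 = 0.59245; overall risk P(Y=1) = 0.36376.
Under exogeneity, PAF = [P(Y=1) − p₀]/P(Y=1).
PAF = (0.36376 − 0.046857) / 0.36376 ≈ 0.8712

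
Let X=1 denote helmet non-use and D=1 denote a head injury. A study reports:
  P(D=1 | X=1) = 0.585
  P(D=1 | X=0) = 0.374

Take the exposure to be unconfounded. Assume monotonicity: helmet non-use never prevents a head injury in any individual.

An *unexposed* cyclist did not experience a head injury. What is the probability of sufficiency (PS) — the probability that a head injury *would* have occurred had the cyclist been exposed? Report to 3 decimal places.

Let p₁ = 0.585, p₀ = 0.374.
Under exogeneity and monotonicity, PS = (p₁ − p₀) / (1 − p₀).
PS = (0.585 − 0.374) / (1 − 0.374) = 0.211 / 0.626 ≈ 0.3371

PS ≈ 0.337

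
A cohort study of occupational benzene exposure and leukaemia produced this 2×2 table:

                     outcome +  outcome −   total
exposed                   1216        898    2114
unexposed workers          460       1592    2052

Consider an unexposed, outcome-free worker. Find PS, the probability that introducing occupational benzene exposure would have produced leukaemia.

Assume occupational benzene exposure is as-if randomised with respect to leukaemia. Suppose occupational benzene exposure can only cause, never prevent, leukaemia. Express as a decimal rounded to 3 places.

p₁ = P(outcome | exposed) = 1216/2114 = 0.57521
p₀ = P(outcome | unexposed) = 460/2052 = 0.22417
Under exogeneity and monotonicity, PS = (p₁ − p₀)/(1 − p₀).
PS = (0.57521 − 0.22417) / 0.77583 ≈ 0.4525

PS ≈ 0.452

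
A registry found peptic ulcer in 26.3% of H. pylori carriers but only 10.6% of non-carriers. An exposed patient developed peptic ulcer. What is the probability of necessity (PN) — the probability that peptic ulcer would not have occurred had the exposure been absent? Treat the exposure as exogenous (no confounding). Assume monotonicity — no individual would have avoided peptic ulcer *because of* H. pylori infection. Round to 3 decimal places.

PN ≈ 0.597

p₁ = 0.263, p₀ = 0.106.
Under exogeneity and monotonicity, PN = (p₁ − p₀) / p₁.
PN = (0.263 − 0.106) / 0.263 = 0.157 / 0.263 ≈ 0.5970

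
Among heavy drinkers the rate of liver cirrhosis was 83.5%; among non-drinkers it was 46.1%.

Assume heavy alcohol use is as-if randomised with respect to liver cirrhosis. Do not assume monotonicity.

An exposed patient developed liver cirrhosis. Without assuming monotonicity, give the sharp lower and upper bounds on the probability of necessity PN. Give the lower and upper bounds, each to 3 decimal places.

0.448 ≤ PN ≤ 0.646

p₁ = 0.835, p₀ = 0.461.
Under exogeneity alone the bounds on PN are max{0,(p₁−p₀)/p₁} ≤ PN ≤ min{1,(1−p₀)/p₁}.
  lower = (p₁ − p₀)/p₁ = 0.374 / 0.835 ≈ 0.4479
  upper = min{1, (1 − p₀)/p₁} = 0.539 / 0.835 ≈ 0.6455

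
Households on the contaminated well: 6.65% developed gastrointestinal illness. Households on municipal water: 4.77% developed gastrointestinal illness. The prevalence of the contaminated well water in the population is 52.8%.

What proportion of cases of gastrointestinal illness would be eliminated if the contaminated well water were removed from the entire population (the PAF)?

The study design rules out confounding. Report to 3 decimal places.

p₁ = 0.0665, p₀ = 0.0477.
Overall risk P(Y=1) = π·p₁ + (1−π)·p₀ = 0.528×0.0665 + 0.472×0.0477 = 0.057626.
Under exogeneity, PAF = [P(Y=1) − p₀] / P(Y=1).
PAF = (0.057626 − 0.0477) / 0.057626 ≈ 0.1723

PAF ≈ 0.172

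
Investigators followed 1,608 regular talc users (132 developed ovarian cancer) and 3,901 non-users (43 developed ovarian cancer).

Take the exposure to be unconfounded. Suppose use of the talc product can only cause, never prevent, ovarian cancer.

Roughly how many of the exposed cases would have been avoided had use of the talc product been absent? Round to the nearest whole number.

p₁ = P(outcome | exposed) = 132/1608 = 0.08209
p₀ = P(outcome | unexposed) = 43/3901 = 0.011023
PN = (p₁ − p₀)/p₁ = (0.08209 − 0.011023) / 0.08209 ≈ 0.86572.
Attributable cases ≈ PN × (exposed cases) = 0.86572 × 132 ≈ 114.28.

about 114 cases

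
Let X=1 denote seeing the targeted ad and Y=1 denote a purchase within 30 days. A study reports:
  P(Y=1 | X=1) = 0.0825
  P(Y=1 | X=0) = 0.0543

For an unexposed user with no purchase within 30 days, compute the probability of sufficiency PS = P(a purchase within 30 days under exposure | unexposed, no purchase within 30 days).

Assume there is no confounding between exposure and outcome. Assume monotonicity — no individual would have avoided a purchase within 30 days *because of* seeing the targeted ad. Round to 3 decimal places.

PS ≈ 0.030

Let p₁ = 0.0825, p₀ = 0.0543.
Under exogeneity and monotonicity, PS = (p₁ − p₀) / (1 − p₀).
PS = (0.0825 − 0.0543) / (1 − 0.0543) = 0.0282 / 0.9457 ≈ 0.0298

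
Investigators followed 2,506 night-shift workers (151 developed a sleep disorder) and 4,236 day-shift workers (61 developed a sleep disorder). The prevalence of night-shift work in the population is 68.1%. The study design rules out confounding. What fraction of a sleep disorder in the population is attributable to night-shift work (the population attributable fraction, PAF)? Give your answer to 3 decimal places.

p₁ = P(outcome | exposed) = 151/2506 = 0.060255
p₀ = P(outcome | unexposed) = 61/4236 = 0.0144
Overall risk P(Y=1) = π·p₁ + (1−π)·p₀ = 0.681×0.060255 + 0.319×0.0144 = 0.045628.
Under exogeneity, PAF = [P(Y=1) − p₀] / P(Y=1).
PAF = (0.045628 − 0.0144) / 0.045628 ≈ 0.6844

PAF ≈ 0.684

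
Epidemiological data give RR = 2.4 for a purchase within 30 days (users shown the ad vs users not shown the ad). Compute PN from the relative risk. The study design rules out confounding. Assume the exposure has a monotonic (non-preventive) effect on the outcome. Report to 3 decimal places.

PN ≈ 0.583

Under exogeneity and monotonicity, PN = (RR − 1) / RR = 1 − 1/RR.
PN = (2.4 − 1) / 2.4 = 1.4 / 2.4 ≈ 0.5833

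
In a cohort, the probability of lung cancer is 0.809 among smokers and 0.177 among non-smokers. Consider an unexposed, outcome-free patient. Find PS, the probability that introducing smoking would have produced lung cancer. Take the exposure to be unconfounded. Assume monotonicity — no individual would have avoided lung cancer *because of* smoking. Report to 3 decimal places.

Let p₁ = 0.809, p₀ = 0.177.
Under exogeneity and monotonicity, PS = (p₁ − p₀) / (1 − p₀).
PS = (0.809 − 0.177) / (1 − 0.177) = 0.632 / 0.823 ≈ 0.7679

PS ≈ 0.768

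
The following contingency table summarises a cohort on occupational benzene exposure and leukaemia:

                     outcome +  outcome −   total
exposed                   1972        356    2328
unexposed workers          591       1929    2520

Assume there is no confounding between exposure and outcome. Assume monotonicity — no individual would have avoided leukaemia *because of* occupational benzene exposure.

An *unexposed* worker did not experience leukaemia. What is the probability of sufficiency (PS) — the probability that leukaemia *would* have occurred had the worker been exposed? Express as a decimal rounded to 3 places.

p₁ = P(outcome | exposed) = 1972/2328 = 0.84708
p₀ = P(outcome | unexposed) = 591/2520 = 0.23452
Under exogeneity and monotonicity, PS = (p₁ − p₀)/(1 − p₀).
PS = (0.84708 − 0.23452) / 0.76548 ≈ 0.8002

PS ≈ 0.800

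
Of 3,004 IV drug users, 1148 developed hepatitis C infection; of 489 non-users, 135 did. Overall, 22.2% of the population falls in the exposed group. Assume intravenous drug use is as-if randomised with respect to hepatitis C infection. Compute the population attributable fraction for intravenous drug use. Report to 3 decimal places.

p₁ = P(outcome | exposed) = 1148/3004 = 0.38216
p₀ = P(outcome | unexposed) = 135/489 = 0.27607
Overall risk P(Y=1) = π·p₁ + (1−π)·p₀ = 0.222×0.38216 + 0.778×0.27607 = 0.29962.
Under exogeneity, PAF = [P(Y=1) − p₀] / P(Y=1).
PAF = (0.29962 − 0.27607) / 0.29962 ≈ 0.0786

PAF ≈ 0.079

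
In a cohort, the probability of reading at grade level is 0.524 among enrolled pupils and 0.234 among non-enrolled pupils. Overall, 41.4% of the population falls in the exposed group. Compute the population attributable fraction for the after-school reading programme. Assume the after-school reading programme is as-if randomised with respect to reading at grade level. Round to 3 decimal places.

PAF ≈ 0.339

Let p₁ = 0.524, p₀ = 0.234.
Overall risk P(Y=1) = π·p₁ + (1−π)·p₀ = 0.414×0.524 + 0.586×0.234 = 0.35406.
Under exogeneity, PAF = [P(Y=1) − p₀] / P(Y=1).
PAF = (0.35406 − 0.234) / 0.35406 ≈ 0.3391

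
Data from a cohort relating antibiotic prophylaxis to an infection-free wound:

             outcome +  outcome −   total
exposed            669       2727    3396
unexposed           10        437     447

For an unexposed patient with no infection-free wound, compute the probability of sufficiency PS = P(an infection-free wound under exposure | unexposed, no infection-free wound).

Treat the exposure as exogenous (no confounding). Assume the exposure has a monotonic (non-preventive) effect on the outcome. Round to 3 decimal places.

PS ≈ 0.179

p₁ = P(outcome | exposed) = 669/3396 = 0.197
p₀ = P(outcome | unexposed) = 10/447 = 0.022371
Under exogeneity and monotonicity, PS = (p₁ − p₀)/(1 − p₀).
PS = (0.197 − 0.022371) / 0.97763 ≈ 0.1786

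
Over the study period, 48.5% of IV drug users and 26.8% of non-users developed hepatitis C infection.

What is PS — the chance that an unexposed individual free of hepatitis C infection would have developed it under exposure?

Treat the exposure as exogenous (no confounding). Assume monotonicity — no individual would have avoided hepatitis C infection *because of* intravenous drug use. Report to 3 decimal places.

p₁ = 0.485, p₀ = 0.268.
Under exogeneity and monotonicity, PS = (p₁ − p₀) / (1 − p₀).
PS = (0.485 − 0.268) / (1 − 0.268) = 0.217 / 0.732 ≈ 0.2964

PS ≈ 0.296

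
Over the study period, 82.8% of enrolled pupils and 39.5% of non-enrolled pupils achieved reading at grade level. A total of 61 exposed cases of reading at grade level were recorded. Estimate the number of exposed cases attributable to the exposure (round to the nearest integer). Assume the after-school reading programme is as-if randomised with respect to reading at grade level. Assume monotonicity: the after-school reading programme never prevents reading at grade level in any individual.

p₁ = 0.828, p₀ = 0.395.
PN = (p₁ − p₀)/p₁ = (0.828 − 0.395) / 0.828 ≈ 0.52295.
Attributable cases ≈ PN × (exposed cases) = 0.52295 × 61 ≈ 31.90.

about 32 cases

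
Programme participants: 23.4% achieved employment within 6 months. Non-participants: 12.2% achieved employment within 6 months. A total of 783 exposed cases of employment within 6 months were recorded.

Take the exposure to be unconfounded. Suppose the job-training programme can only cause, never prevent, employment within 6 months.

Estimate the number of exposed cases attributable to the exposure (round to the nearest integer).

p₁ = 0.234, p₀ = 0.122.
PN = (p₁ − p₀)/p₁ = (0.234 − 0.122) / 0.234 ≈ 0.47863.
Attributable cases ≈ PN × (exposed cases) = 0.47863 × 783 ≈ 374.77.

about 375 cases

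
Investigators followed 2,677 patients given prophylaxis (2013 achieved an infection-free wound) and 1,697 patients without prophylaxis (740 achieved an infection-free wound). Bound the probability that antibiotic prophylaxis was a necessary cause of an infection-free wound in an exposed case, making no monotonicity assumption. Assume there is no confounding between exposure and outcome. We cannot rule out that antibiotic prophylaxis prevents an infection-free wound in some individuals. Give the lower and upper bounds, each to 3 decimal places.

0.420 ≤ PN ≤ 0.750

p₁ = P(outcome | exposed) = 2013/2677 = 0.75196
p₀ = P(outcome | unexposed) = 740/1697 = 0.43606
Under exogeneity alone the bounds on PN are max{0,(p₁−p₀)/p₁} ≤ PN ≤ min{1,(1−p₀)/p₁}.
  lower = (p₁ − p₀)/p₁ = 0.3159 / 0.75196 ≈ 0.4201
  upper = min{1, (1 − p₀)/p₁} = 0.56394 / 0.75196 ≈ 0.7500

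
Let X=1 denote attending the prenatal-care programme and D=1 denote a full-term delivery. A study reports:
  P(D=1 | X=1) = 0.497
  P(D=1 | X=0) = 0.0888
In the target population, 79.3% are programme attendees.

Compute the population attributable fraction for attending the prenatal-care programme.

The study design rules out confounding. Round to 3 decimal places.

Let p₁ = 0.497, p₀ = 0.0888.
Overall risk P(Y=1) = π·p₁ + (1−π)·p₀ = 0.793×0.497 + 0.207×0.0888 = 0.4125.
Under exogeneity, PAF = [P(Y=1) − p₀] / P(Y=1).
PAF = (0.4125 − 0.0888) / 0.4125 ≈ 0.7847

PAF ≈ 0.785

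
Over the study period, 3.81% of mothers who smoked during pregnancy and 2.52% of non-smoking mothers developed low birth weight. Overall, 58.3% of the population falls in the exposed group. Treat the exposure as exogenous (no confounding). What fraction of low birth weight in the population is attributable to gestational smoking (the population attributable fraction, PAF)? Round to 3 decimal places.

p₁ = 0.0381, p₀ = 0.0252.
Overall risk P(Y=1) = π·p₁ + (1−π)·p₀ = 0.583×0.0381 + 0.417×0.0252 = 0.032721.
Under exogeneity, PAF = [P(Y=1) − p₀] / P(Y=1).
PAF = (0.032721 − 0.0252) / 0.032721 ≈ 0.2298

PAF ≈ 0.230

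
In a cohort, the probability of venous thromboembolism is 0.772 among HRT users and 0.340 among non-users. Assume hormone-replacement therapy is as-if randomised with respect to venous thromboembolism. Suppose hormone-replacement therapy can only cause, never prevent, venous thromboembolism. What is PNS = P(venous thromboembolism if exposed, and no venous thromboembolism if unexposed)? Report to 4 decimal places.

PNS ≈ 0.4320

Let p₁ = 0.772, p₀ = 0.34.
Under exogeneity and monotonicity, PNS = p₁ − p₀.
PNS = 0.772 − 0.34 = 0.432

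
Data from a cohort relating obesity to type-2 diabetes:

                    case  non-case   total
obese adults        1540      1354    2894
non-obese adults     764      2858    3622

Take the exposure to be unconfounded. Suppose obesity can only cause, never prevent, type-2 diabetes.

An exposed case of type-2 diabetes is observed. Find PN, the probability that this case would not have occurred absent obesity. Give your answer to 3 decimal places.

p₁ = P(outcome | exposed) = 1540/2894 = 0.53214
p₀ = P(outcome | unexposed) = 764/3622 = 0.21093
Under exogeneity and monotonicity, PN = (p₁ − p₀) / p₁.
PN = (0.53214 − 0.21093) / 0.53214 = 0.3212 / 0.53214 ≈ 0.6036

PN ≈ 0.604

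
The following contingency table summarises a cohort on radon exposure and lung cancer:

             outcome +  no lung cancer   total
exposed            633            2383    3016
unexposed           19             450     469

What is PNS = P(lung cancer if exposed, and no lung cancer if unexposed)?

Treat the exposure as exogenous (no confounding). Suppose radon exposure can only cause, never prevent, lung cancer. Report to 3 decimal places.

p₁ = P(outcome | exposed) = 633/3016 = 0.20988
p₀ = P(outcome | unexposed) = 19/469 = 0.040512
Under exogeneity and monotonicity, PNS = p₁ − p₀.
PNS = 0.20988 − 0.040512 = 0.16937

PNS ≈ 0.169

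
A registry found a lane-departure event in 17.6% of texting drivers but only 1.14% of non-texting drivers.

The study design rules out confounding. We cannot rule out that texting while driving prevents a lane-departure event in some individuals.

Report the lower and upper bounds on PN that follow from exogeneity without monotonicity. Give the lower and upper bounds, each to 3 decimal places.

0.935 ≤ PN ≤ 1.000

p₁ = 0.176, p₀ = 0.0114.
Under exogeneity alone the bounds on PN are max{0,(p₁−p₀)/p₁} ≤ PN ≤ min{1,(1−p₀)/p₁}.
  lower = (p₁ − p₀)/p₁ = 0.1646 / 0.176 ≈ 0.9352
  upper = min{1, (1 − p₀)/p₁} = 0.9886 / 0.176 ≈ 5.6170 → capped at 1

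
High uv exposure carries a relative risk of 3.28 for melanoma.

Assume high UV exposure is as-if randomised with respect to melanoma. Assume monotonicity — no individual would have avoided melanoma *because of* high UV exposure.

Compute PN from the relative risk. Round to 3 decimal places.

PN ≈ 0.695

Under exogeneity and monotonicity, PN = (RR − 1) / RR = 1 − 1/RR.
PN = (3.28 − 1) / 3.28 = 2.28 / 3.28 ≈ 0.6951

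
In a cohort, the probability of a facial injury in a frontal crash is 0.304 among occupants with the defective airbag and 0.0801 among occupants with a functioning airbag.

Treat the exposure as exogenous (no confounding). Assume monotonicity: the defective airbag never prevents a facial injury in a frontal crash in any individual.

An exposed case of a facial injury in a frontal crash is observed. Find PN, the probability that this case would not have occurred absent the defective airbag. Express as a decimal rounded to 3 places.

Let p₁ = 0.304, p₀ = 0.0801.
Under exogeneity and monotonicity, PN = (p₁ − p₀) / p₁.
PN = (0.304 − 0.0801) / 0.304 = 0.2239 / 0.304 ≈ 0.7365

PN ≈ 0.737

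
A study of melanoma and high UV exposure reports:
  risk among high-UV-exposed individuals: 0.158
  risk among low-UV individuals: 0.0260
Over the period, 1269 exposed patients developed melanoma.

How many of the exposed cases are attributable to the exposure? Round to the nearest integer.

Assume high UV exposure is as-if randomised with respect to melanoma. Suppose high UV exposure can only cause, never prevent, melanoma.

Let p₁ = 0.158, p₀ = 0.026.
PN = (p₁ − p₀)/p₁ = (0.158 − 0.026) / 0.158 ≈ 0.83544.
Attributable cases ≈ PN × (exposed cases) = 0.83544 × 1269 ≈ 1060.18.

about 1060 cases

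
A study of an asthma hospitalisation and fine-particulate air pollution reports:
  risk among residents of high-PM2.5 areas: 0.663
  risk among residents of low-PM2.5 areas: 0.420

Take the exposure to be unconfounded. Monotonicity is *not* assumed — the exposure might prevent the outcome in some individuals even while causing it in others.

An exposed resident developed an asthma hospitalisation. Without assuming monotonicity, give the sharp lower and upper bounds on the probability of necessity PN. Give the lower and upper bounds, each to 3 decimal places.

0.367 ≤ PN ≤ 0.875

Let p₁ = 0.663, p₀ = 0.42.
Under exogeneity alone the bounds on PN are max{0,(p₁−p₀)/p₁} ≤ PN ≤ min{1,(1−p₀)/p₁}.
  lower = (p₁ − p₀)/p₁ = 0.243 / 0.663 ≈ 0.3665
  upper = min{1, (1 − p₀)/p₁} = 0.58 / 0.663 ≈ 0.8748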